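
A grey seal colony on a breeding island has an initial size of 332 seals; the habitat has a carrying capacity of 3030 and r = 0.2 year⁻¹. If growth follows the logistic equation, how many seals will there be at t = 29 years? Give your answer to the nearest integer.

A = (K − N₀)/N₀ = (3030 − 332)/332 = 8.1265.
N(t) = K/(1 + A·e^(−rt)) = 3030/(1 + 8.1265×e^(−0.2×29)).
e^(−5.8) = 0.0030276; denominator = 1 + 8.1265×0.0030276 = 1.0246.
N = 3030/1.0246 = 2957.24.

2957 seals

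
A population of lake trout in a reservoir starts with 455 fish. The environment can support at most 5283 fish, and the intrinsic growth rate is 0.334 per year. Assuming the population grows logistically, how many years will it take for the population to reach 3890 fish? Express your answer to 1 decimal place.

A = (K − N₀)/N₀ = (5283 − 455)/455 = 10.611.
Solve 5283/(1 + 10.611·e^(−0.334t)) = 3890: 1 + 10.611·e^(−0.334t) = 1.3581, so e^(−0.334t) = 0.0337478.
−0.334·t = ln(0.0337478) = -3.3888, so t = 3.3888/0.334 = 10.146.

10.1 years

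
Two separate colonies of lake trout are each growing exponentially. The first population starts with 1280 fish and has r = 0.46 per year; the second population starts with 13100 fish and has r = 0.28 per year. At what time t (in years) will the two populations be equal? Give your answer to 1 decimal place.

12.9 years

Set 1280·e^(0.46t) = 13100·e^(0.28t).
e^((0.46 − 0.28)t) = 13100/1280 → e^(0.18·t) = 10.234.
0.18·t = ln(10.234) = 2.3258, so t = 2.3258/0.18 = 12.921.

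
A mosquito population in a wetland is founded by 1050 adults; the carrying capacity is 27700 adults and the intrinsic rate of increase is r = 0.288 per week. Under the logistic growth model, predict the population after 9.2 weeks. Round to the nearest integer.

9914 adults

A = (K − N₀)/N₀ = (27700 − 1050)/1050 = 25.381.
N(t) = K/(1 + A·e^(−rt)) = 27700/(1 + 25.381×e^(−0.288×9.2)).
e^(−2.65) = 0.070679; denominator = 1 + 25.381×0.070679 = 2.7939.
N = 27700/2.7939 = 9914.41.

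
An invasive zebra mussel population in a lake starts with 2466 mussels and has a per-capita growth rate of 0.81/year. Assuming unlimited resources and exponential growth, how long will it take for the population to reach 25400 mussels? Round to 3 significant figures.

Set N₀·e^(rt) = 25400: e^(0.81·t) = 25400/2466 = 10.3.
0.81·t = ln(10.3) = 2.3322, so t = 2.3322/0.81 = 2.8792.

2.88 years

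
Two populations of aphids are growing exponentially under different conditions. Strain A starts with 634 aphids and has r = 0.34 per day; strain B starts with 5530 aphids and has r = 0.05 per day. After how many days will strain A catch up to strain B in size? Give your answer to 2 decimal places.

7.47 days

Set 634·e^(0.34t) = 5530·e^(0.05t).
e^((0.34 − 0.05)t) = 5530/634 → e^(0.29·t) = 8.7224.
0.29·t = ln(8.7224) = 2.1659, so t = 2.1659/0.29 = 7.4686.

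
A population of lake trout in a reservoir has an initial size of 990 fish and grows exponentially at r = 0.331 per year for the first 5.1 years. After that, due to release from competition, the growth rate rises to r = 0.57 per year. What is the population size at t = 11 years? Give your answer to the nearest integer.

Phase 1: N(5.1) = 990·e^(0.331×5.1) = 990·e^1.688 = 5355.1.
Phase 2 runs for 11 − 5.1 = 5.9 years at r = 0.57.
N(11) = 5355.1·e^(0.57×5.9) = 5355.1·e^3.363 = 154632.

154632 fish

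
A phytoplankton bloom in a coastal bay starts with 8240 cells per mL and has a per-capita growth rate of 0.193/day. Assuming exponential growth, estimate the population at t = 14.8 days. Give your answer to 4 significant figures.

N(t) = N₀·e^(rt) = 8240 × e^(0.193×14.8) = 8240 × e^2.856.
e^2.856 ≈ 17.399, so N ≈ 8240 × 17.399 = 143366.

143400 cells per mL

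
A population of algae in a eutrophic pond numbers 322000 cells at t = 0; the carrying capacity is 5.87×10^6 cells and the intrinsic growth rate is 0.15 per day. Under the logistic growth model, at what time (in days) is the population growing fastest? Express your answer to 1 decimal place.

Logistic growth is fastest at N = K/2 = 2.935×10^6.
A = (K − N₀)/N₀ = 17.23. Set K/(1 + A·e^(−rt)) = K/2 → A·e^(−rt) = 1.
e^(−0.15t) = 1/17.23 = 0.0580389, so t = ln(17.23)/0.15 = 2.8466/0.15 = 18.978.

19.0 days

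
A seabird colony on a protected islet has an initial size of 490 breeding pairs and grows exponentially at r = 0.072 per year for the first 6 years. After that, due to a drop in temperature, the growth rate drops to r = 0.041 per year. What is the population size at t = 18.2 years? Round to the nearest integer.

Phase 1: N(6) = 490·e^(0.072×6) = 490·e^0.432 = 754.764.
Phase 2 runs for 18.2 − 6 = 12.2 years at r = 0.041.
N(18.2) = 754.764·e^(0.041×12.2) = 754.764·e^0.5002 = 1244.64.

1245 breeding pairs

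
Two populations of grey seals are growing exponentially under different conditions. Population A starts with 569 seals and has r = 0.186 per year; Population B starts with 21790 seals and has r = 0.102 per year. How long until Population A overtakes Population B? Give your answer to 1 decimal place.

43.4 years

Set 569·e^(0.186t) = 21790·e^(0.102t).
e^((0.186 − 0.102)t) = 21790/569 → e^(0.084·t) = 38.295.
0.084·t = ln(38.295) = 3.6453, so t = 3.6453/0.084 = 43.397.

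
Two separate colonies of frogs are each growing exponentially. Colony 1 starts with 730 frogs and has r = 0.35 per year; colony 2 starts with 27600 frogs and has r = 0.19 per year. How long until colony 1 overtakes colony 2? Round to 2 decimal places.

22.70 years

Set 730·e^(0.35t) = 27600·e^(0.19t).
e^((0.35 − 0.19)t) = 27600/730 → e^(0.16·t) = 37.808.
0.16·t = ln(37.808) = 3.6325, so t = 3.6325/0.16 = 22.703.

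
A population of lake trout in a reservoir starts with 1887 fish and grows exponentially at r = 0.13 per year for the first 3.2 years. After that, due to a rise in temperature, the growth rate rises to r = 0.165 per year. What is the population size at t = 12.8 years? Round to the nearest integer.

13943 fish

Phase 1: N(3.2) = 1887·e^(0.13×3.2) = 1887·e^0.416 = 2860.48.
Phase 2 runs for 12.8 − 3.2 = 9.6 years at r = 0.165.
N(12.8) = 2860.48·e^(0.165×9.6) = 2860.48·e^1.584 = 13943.1.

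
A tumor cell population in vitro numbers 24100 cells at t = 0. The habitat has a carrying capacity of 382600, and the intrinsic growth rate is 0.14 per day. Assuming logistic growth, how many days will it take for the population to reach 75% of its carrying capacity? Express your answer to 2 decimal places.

A = (K − N₀)/N₀ = (382600 − 24100)/24100 = 14.876.
Solve 382600/(1 + 14.876·e^(−0.14t)) = 286950: 1 + 14.876·e^(−0.14t) = 1.3333, so e^(−0.14t) = 0.0224082.
−0.14·t = ln(0.0224082) = -3.7983, so t = 3.7983/0.14 = 27.131.

27.13 days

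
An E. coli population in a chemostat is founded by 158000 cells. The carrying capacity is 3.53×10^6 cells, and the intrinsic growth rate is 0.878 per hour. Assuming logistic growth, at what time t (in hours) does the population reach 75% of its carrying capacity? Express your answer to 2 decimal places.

4.74 hours

A = (K − N₀)/N₀ = (3.53×10^6 − 158000)/158000 = 21.342.
Solve 3.53×10^6/(1 + 21.342·e^(−0.878t)) = 2.6475×10^6: 1 + 21.342·e^(−0.878t) = 1.3333, so e^(−0.878t) = 0.0156188.
−0.878·t = ln(0.0156188) = -4.1593, so t = 4.1593/0.878 = 4.7372.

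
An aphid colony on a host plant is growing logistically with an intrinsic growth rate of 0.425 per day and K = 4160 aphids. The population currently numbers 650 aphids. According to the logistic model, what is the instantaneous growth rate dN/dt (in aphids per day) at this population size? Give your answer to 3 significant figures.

dN/dt = rN(1 − N/K) = 0.425 × 650 × (1 − 650/4160).
1 − 650/4160 = 0.84375; dN/dt = 0.425 × 650 × 0.84375 = 233.09.

233 aphids per day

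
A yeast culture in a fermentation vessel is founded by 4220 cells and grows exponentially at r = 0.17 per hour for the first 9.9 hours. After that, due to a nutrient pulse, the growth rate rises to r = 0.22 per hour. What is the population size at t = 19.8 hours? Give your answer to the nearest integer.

Phase 1: N(9.9) = 4220·e^(0.17×9.9) = 4220·e^1.683 = 22710.7.
Phase 2 runs for 19.8 − 9.9 = 9.9 hours at r = 0.22.
N(19.8) = 22710.7·e^(0.22×9.9) = 22710.7·e^2.178 = 200504.

200504 cells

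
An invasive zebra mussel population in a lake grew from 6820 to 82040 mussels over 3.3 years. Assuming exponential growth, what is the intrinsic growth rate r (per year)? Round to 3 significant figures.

0.754 per year

From N(t) = N₀·e^(rt): e^(r·3.3) = 82040/6820 = 12.029.
r·3.3 = ln(12.029) = 2.4873, so r = 2.4873/3.3 = 0.75374.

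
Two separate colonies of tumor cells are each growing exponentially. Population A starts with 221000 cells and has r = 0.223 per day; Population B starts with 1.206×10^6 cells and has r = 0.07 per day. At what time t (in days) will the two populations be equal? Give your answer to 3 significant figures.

Set 221000·e^(0.223t) = 1.206×10^6·e^(0.07t).
e^((0.223 − 0.07)t) = 1.206×10^6/221000 → e^(0.153·t) = 5.457.
0.153·t = ln(5.457) = 1.6969, so t = 1.6969/0.153 = 11.091.

11.1 days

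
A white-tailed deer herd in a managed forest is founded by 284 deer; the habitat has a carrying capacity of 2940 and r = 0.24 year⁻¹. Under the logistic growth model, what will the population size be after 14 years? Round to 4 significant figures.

2219 deer

A = (K − N₀)/N₀ = (2940 − 284)/284 = 9.3521.
N(t) = K/(1 + A·e^(−rt)) = 2940/(1 + 9.3521×e^(−0.24×14)).
e^(−3.36) = 0.034735; denominator = 1 + 9.3521×0.034735 = 1.3248.
N = 2940/1.3248 = 2219.12.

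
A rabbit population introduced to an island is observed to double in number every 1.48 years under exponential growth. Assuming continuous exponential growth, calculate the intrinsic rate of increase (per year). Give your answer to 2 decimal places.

r = ln(2)/t_d = 0.6931/1.48 = 0.46834.

0.47 per year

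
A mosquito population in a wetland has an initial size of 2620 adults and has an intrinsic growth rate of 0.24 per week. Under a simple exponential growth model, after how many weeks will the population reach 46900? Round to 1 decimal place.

Set N₀·e^(rt) = 46900: e^(0.24·t) = 46900/2620 = 17.901.
0.24·t = ln(17.901) = 2.8848, so t = 2.8848/0.24 = 12.02.

12.0 weeks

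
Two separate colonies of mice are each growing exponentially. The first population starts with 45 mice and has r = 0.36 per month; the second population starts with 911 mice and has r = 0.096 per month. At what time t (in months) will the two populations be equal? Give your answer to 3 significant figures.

Set 45·e^(0.36t) = 911·e^(0.096t).
e^((0.36 − 0.096)t) = 911/45 → e^(0.264·t) = 20.244.
0.264·t = ln(20.244) = 3.0079, so t = 3.0079/0.264 = 11.393.

11.4 months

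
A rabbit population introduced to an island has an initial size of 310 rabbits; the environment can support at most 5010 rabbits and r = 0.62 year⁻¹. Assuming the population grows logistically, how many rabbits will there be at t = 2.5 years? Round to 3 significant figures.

1190 rabbits

A = (K − N₀)/N₀ = (5010 − 310)/310 = 15.161.
N(t) = K/(1 + A·e^(−rt)) = 5010/(1 + 15.161×e^(−0.62×2.5)).
e^(−1.55) = 0.21225; denominator = 1 + 15.161×0.21225 = 4.218.
N = 5010/4.218 = 1187.78.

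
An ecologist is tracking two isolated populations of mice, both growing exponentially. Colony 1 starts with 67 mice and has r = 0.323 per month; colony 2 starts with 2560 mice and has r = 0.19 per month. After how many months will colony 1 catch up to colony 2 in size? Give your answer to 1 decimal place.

27.4 months

Set 67·e^(0.323t) = 2560·e^(0.19t).
e^((0.323 − 0.19)t) = 2560/67 → e^(0.133·t) = 38.209.
0.133·t = ln(38.209) = 3.6431, so t = 3.6431/0.133 = 27.392.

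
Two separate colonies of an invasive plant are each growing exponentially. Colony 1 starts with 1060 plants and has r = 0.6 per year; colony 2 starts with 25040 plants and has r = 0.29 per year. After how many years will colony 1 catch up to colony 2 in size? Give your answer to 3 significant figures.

Set 1060·e^(0.6t) = 25040·e^(0.29t).
e^((0.6 − 0.29)t) = 25040/1060 → e^(0.31·t) = 23.623.
0.31·t = ln(23.623) = 3.1622, so t = 3.1622/0.31 = 10.201.

10.2 years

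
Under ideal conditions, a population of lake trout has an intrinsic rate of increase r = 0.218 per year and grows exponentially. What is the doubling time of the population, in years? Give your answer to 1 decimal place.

3.2 years

Doubling time t_d = ln(2)/r = 0.6931/0.218 = 3.1796.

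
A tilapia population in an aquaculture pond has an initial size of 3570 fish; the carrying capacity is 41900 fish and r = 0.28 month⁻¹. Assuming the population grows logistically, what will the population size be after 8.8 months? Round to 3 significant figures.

21900 fish

A = (K − N₀)/N₀ = (41900 − 3570)/3570 = 10.737.
N(t) = K/(1 + A·e^(−rt)) = 41900/(1 + 10.737×e^(−0.28×8.8)).
e^(−2.464) = 0.085094; denominator = 1 + 10.737×0.085094 = 1.9136.
N = 41900/1.9136 = 21895.6.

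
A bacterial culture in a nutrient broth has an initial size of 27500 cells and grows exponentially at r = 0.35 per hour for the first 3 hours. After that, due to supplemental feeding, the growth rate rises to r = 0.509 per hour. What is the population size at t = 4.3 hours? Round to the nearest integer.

Phase 1: N(3) = 27500·e^(0.35×3) = 27500·e^1.05 = 78585.4.
Phase 2 runs for 4.3 − 3 = 1.3 hours at r = 0.509.
N(4.3) = 78585.4·e^(0.509×1.3) = 78585.4·e^0.6617 = 152305.

152305 cells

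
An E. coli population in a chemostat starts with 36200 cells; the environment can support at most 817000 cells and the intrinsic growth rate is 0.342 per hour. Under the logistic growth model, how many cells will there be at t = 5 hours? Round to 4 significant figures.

166700 cells

A = (K − N₀)/N₀ = (817000 − 36200)/36200 = 21.569.
N(t) = K/(1 + A·e^(−rt)) = 817000/(1 + 21.569×e^(−0.342×5)).
e^(−1.71) = 0.18087; denominator = 1 + 21.569×0.18087 = 4.9011.
N = 817000/4.9011 = 166697.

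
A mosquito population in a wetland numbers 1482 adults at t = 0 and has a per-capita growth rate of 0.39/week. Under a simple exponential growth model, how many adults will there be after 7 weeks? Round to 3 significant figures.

22700 adults

N(t) = N₀·e^(rt) = 1482 × e^(0.39×7) = 1482 × e^2.73.
e^2.73 ≈ 15.333, so N ≈ 1482 × 15.333 = 22723.3.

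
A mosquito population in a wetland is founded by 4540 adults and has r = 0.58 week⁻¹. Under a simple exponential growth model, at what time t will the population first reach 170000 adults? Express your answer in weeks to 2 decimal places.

Set N₀·e^(rt) = 170000: e^(0.58·t) = 170000/4540 = 37.445.
0.58·t = ln(37.445) = 3.6229, so t = 3.6229/0.58 = 6.2463.

6.25 weeks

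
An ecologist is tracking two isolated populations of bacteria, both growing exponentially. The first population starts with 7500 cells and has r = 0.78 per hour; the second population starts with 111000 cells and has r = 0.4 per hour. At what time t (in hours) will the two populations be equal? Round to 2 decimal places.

7.09 hours

Set 7500·e^(0.78t) = 111000·e^(0.4t).
e^((0.78 − 0.4)t) = 111000/7500 → e^(0.38·t) = 14.8.
0.38·t = ln(14.8) = 2.6946, so t = 2.6946/0.38 = 7.0911.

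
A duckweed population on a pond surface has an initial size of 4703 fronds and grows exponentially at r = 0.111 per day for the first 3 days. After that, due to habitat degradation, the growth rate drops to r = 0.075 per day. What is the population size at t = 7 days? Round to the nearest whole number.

Phase 1: N(3) = 4703·e^(0.111×3) = 4703·e^0.333 = 6561.38.
Phase 2 runs for 7 − 3 = 4 days at r = 0.075.
N(7) = 6561.38·e^(0.075×4) = 6561.38·e^0.3 = 8856.93.

8857 fronds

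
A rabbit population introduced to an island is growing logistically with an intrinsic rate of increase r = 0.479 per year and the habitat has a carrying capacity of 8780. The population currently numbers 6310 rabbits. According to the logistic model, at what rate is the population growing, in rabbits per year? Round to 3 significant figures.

dN/dt = rN(1 − N/K) = 0.479 × 6310 × (1 − 6310/8780).
1 − 6310/8780 = 0.28132; dN/dt = 0.479 × 6310 × 0.28132 = 850.29.

850 rabbits per year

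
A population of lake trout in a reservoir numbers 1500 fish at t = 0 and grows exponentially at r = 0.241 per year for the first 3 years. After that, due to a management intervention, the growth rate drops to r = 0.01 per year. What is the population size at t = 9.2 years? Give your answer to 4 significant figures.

3289 fish

Phase 1: N(3) = 1500·e^(0.241×3) = 1500·e^0.723 = 3090.91.
Phase 2 runs for 9.2 − 3 = 6.2 years at r = 0.01.
N(9.2) = 3090.91·e^(0.01×6.2) = 3090.91·e^0.062 = 3288.61.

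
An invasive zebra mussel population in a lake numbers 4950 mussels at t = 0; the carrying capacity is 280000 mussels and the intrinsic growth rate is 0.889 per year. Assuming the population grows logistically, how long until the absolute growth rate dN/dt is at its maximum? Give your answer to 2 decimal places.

4.52 years

Logistic growth is fastest at N = K/2 = 140000.
A = (K − N₀)/N₀ = 55.566. Set K/(1 + A·e^(−rt)) = K/2 → A·e^(−rt) = 1.
e^(−0.889t) = 1/55.566 = 0.0179967, so t = ln(55.566)/0.889 = 4.0176/0.889 = 4.5192.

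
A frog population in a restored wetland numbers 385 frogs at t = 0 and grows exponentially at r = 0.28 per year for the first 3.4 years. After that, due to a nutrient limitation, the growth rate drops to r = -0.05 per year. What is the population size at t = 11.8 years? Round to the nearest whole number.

655 frogs

Phase 1: N(3.4) = 385·e^(0.28×3.4) = 385·e^0.952 = 997.491.
Phase 2 runs for 11.8 − 3.4 = 8.4 years at r = -0.05.
N(11.8) = 997.491·e^(-0.05×8.4) = 997.491·e^-0.42 = 655.398.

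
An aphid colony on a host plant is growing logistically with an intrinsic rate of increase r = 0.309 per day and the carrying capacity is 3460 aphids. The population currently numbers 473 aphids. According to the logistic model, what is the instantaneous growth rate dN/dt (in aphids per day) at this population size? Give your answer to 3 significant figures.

126 aphids per day

dN/dt = rN(1 − N/K) = 0.309 × 473 × (1 − 473/3460).
1 − 473/3460 = 0.86329; dN/dt = 0.309 × 473 × 0.86329 = 126.18.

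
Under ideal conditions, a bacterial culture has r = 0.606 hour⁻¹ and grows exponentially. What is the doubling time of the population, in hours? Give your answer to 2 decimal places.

1.14 hours

Doubling time t_d = ln(2)/r = 0.6931/0.606 = 1.1438.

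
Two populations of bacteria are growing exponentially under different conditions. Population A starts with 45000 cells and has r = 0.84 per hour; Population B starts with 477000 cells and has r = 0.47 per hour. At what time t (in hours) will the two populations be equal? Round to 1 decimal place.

6.4 hours

Set 45000·e^(0.84t) = 477000·e^(0.47t).
e^((0.84 − 0.47)t) = 477000/45000 → e^(0.37·t) = 10.6.
0.37·t = ln(10.6) = 2.3609, so t = 2.3609/0.37 = 6.3807.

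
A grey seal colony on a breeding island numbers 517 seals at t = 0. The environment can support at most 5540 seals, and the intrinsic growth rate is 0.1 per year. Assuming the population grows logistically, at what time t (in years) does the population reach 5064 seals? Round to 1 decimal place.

A = (K − N₀)/N₀ = (5540 − 517)/517 = 9.7157.
Solve 5540/(1 + 9.7157·e^(−0.1t)) = 5064: 1 + 9.7157·e^(−0.1t) = 1.094, so e^(−0.1t) = 0.00967477.
−0.1·t = ln(0.00967477) = -4.6382, so t = 4.6382/0.1 = 46.382.

46.4 years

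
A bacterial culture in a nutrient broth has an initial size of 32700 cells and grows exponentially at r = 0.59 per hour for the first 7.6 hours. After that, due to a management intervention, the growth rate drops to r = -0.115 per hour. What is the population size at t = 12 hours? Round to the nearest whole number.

Phase 1: N(7.6) = 32700·e^(0.59×7.6) = 32700·e^4.484 = 2.896838×10^6.
Phase 2 runs for 12 − 7.6 = 4.4 hours at r = -0.115.
N(12) = 2.896838×10^6·e^(-0.115×4.4) = 2.896838×10^6·e^-0.506 = 1.746511×10^6.

1746511 cells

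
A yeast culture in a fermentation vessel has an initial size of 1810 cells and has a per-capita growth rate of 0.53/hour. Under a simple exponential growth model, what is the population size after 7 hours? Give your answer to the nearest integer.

73945 cells

N(t) = N₀·e^(rt) = 1810 × e^(0.53×7) = 1810 × e^3.71.
e^3.71 ≈ 40.854, so N ≈ 1810 × 40.854 = 73945.4.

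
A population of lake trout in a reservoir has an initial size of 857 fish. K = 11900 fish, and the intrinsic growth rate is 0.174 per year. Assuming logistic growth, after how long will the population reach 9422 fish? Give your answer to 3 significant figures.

A = (K − N₀)/N₀ = (11900 − 857)/857 = 12.886.
Solve 11900/(1 + 12.886·e^(−0.174t)) = 9422: 1 + 12.886·e^(−0.174t) = 1.263, so e^(−0.174t) = 0.0204104.
−0.174·t = ln(0.0204104) = -3.8917, so t = 3.8917/0.174 = 22.366.

22.4 years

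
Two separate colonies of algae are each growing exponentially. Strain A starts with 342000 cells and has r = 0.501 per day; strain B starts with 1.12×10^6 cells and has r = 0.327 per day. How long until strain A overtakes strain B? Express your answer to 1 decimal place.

Set 342000·e^(0.501t) = 1.12×10^6·e^(0.327t).
e^((0.501 − 0.327)t) = 1.12×10^6/342000 → e^(0.174·t) = 3.2749.
0.174·t = ln(3.2749) = 1.1863, so t = 1.1863/0.174 = 6.8177.

6.8 days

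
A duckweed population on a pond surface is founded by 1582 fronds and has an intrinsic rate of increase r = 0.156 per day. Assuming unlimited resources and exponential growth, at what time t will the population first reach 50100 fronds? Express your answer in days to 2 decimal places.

Set N₀·e^(rt) = 50100: e^(0.156·t) = 50100/1582 = 31.669.
0.156·t = ln(31.669) = 3.4553, so t = 3.4553/0.156 = 22.15.

22.15 days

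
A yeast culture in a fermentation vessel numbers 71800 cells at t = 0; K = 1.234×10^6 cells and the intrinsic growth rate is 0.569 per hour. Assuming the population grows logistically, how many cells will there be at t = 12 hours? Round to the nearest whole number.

A = (K − N₀)/N₀ = (1.234×10^6 − 71800)/71800 = 16.187.
N(t) = K/(1 + A·e^(−rt)) = 1.234×10^6/(1 + 16.187×e^(−0.569×12)).
e^(−6.828) = 0.001083; denominator = 1 + 16.187×0.001083 = 1.0175.
N = 1.234×10^6/1.0175 = 1.21274×10^6.

1212740 cells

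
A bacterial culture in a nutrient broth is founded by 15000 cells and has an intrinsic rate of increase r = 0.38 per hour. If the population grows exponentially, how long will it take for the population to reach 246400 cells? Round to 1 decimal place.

7.4 hours

Set N₀·e^(rt) = 246400: e^(0.38·t) = 246400/15000 = 16.427.
0.38·t = ln(16.427) = 2.7989, so t = 2.7989/0.38 = 7.3655.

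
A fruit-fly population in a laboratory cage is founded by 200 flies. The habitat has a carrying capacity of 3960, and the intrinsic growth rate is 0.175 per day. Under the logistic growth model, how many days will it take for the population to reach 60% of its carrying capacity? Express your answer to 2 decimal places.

19.08 days

A = (K − N₀)/N₀ = (3960 − 200)/200 = 18.8.
Solve 3960/(1 + 18.8·e^(−0.175t)) = 2376: 1 + 18.8·e^(−0.175t) = 1.6667, so e^(−0.175t) = 0.035461.
−0.175·t = ln(0.035461) = -3.3393, so t = 3.3393/0.175 = 19.082.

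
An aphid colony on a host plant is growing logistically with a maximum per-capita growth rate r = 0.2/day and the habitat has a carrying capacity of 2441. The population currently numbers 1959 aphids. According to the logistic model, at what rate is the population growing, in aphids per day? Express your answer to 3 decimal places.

dN/dt = rN(1 − N/K) = 0.2 × 1959 × (1 − 1959/2441).
1 − 1959/2441 = 0.19746; dN/dt = 0.2 × 1959 × 0.19746 = 77.365.

77.365 aphids per day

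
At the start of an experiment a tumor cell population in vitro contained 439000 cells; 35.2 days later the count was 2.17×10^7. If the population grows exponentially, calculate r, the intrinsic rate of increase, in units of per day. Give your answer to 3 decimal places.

From N(t) = N₀·e^(rt): e^(r·35.2) = 2.17×10^7/439000 = 49.431.
r·35.2 = ln(49.431) = 3.9006, so r = 3.9006/35.2 = 0.11081.

0.111 per day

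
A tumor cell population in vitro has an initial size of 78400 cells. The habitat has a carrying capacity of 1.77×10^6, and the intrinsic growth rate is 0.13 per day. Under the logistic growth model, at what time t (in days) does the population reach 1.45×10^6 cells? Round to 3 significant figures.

A = (K − N₀)/N₀ = (1.77×10^6 − 78400)/78400 = 21.577.
Solve 1.77×10^6/(1 + 21.577·e^(−0.13t)) = 1.45×10^6: 1 + 21.577·e^(−0.13t) = 1.2207, so e^(−0.13t) = 0.0102282.
−0.13·t = ln(0.0102282) = -4.5826, so t = 4.5826/0.13 = 35.251.

35.3 days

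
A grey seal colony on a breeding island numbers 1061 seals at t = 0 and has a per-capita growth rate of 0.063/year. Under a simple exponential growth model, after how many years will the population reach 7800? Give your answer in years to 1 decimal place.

Set N₀·e^(rt) = 7800: e^(0.063·t) = 7800/1061 = 7.3516.
0.063·t = ln(7.3516) = 1.9949, so t = 1.9949/0.063 = 31.665.

31.7 years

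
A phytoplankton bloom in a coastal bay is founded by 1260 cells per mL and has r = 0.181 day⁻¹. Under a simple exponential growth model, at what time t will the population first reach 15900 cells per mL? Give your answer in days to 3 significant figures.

Set N₀·e^(rt) = 15900: e^(0.181·t) = 15900/1260 = 12.619.
0.181·t = ln(12.619) = 2.5352, so t = 2.5352/0.181 = 14.007.

14.0 days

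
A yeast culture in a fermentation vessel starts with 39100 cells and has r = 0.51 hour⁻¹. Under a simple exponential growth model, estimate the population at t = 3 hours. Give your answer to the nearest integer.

180571 cells

N(t) = N₀·e^(rt) = 39100 × e^(0.51×3) = 39100 × e^1.53.
e^1.53 ≈ 4.6182, so N ≈ 39100 × 4.6182 = 180571.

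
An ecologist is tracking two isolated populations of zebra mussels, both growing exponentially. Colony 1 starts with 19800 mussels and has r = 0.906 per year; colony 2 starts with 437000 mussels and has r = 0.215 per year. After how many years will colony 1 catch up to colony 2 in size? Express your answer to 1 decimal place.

4.5 years

Set 19800·e^(0.906t) = 437000·e^(0.215t).
e^((0.906 − 0.215)t) = 437000/19800 → e^(0.691·t) = 22.071.
0.691·t = ln(22.071) = 3.0943, so t = 3.0943/0.691 = 4.4779.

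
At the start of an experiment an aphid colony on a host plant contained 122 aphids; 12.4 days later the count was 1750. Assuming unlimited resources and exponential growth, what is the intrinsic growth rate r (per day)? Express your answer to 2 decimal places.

0.21 per day

From N(t) = N₀·e^(rt): e^(r·12.4) = 1750/122 = 14.344.
r·12.4 = ln(14.344) = 2.6634, so r = 2.6634/12.4 = 0.21479.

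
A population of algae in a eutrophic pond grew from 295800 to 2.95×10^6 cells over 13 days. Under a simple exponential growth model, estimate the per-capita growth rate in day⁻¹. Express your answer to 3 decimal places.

From N(t) = N₀·e^(rt): e^(r·13) = 2.95×10^6/295800 = 9.973.
r·13 = ln(9.973) = 2.2999, so r = 2.2999/13 = 0.17691.

0.177 per day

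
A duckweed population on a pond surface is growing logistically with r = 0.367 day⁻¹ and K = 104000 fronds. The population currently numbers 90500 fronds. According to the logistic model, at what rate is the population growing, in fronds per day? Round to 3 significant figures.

4310 fronds per day

dN/dt = rN(1 − N/K) = 0.367 × 90500 × (1 − 90500/104000).
1 − 90500/104000 = 0.12981; dN/dt = 0.367 × 90500 × 0.12981 = 4311.4.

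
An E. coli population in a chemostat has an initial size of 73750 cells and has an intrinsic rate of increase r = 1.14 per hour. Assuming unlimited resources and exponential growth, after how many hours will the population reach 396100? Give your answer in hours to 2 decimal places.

1.47 hours

Set N₀·e^(rt) = 396100: e^(1.14·t) = 396100/73750 = 5.3708.
1.14·t = ln(5.3708) = 1.681, so t = 1.681/1.14 = 1.4745.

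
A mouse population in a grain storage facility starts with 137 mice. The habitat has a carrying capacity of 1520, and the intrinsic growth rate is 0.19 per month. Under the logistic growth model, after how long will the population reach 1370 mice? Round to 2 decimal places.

A = (K − N₀)/N₀ = (1520 − 137)/137 = 10.095.
Solve 1520/(1 + 10.095·e^(−0.19t)) = 1370: 1 + 10.095·e^(−0.19t) = 1.1095, so e^(−0.19t) = 0.010846.
−0.19·t = ln(0.010846) = -4.524, so t = 4.524/0.19 = 23.81.

23.81 months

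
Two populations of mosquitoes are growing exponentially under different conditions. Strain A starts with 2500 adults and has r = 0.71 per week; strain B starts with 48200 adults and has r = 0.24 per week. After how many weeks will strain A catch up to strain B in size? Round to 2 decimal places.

Set 2500·e^(0.71t) = 48200·e^(0.24t).
e^((0.71 − 0.24)t) = 48200/2500 → e^(0.47·t) = 19.28.
0.47·t = ln(19.28) = 2.9591, so t = 2.9591/0.47 = 6.2959.

6.30 weeks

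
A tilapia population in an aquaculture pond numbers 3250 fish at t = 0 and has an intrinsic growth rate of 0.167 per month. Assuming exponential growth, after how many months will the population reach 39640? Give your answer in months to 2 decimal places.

14.98 months

Set N₀·e^(rt) = 39640: e^(0.167·t) = 39640/3250 = 12.197.
0.167·t = ln(12.197) = 2.5012, so t = 2.5012/0.167 = 14.977.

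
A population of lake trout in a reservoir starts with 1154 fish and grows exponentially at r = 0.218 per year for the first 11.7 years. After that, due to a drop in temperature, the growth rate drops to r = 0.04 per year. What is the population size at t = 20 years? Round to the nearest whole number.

20611 fish

Phase 1: N(11.7) = 1154·e^(0.218×11.7) = 1154·e^2.551 = 14788.3.
Phase 2 runs for 20 − 11.7 = 8.3 years at r = 0.04.
N(20) = 14788.3·e^(0.04×8.3) = 14788.3·e^0.332 = 20611.2.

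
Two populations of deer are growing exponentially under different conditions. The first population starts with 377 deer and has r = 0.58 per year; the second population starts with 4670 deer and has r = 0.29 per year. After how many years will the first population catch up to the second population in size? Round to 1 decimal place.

8.7 years

Set 377·e^(0.58t) = 4670·e^(0.29t).
e^((0.58 − 0.29)t) = 4670/377 → e^(0.29·t) = 12.387.
0.29·t = ln(12.387) = 2.5167, so t = 2.5167/0.29 = 8.6782.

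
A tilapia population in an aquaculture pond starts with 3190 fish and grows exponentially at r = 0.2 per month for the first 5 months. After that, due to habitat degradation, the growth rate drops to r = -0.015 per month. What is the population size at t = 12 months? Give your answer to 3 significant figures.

Phase 1: N(5) = 3190·e^(0.2×5) = 3190·e^1 = 8671.32.
Phase 2 runs for 12 − 5 = 7 months at r = -0.015.
N(12) = 8671.32·e^(-0.015×7) = 8671.32·e^-0.105 = 7807.

7810 fish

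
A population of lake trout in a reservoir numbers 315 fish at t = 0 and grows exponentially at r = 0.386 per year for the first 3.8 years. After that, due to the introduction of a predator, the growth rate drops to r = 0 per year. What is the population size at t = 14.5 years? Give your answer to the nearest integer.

1366 fish

Phase 1: N(3.8) = 315·e^(0.386×3.8) = 315·e^1.467 = 1365.63.
Phase 2 runs for 14.5 − 3.8 = 10.7 years at r = 0.
N(14.5) = 1365.63·e^(0×10.7) = 1365.63·e^0 = 1365.63.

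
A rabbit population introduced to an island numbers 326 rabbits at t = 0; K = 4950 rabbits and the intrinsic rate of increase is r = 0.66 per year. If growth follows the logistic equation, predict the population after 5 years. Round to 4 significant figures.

3250 rabbits

A = (K − N₀)/N₀ = (4950 − 326)/326 = 14.184.
N(t) = K/(1 + A·e^(−rt)) = 4950/(1 + 14.184×e^(−0.66×5)).
e^(−3.3) = 0.036883; denominator = 1 + 14.184×0.036883 = 1.5232.
N = 4950/1.5232 = 3249.84.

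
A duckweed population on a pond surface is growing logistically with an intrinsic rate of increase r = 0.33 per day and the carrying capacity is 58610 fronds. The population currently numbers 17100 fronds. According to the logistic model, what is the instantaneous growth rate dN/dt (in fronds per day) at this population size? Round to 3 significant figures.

dN/dt = rN(1 − N/K) = 0.33 × 17100 × (1 − 17100/58610).
1 − 17100/58610 = 0.70824; dN/dt = 0.33 × 17100 × 0.70824 = 3996.6.

4000 fronds per day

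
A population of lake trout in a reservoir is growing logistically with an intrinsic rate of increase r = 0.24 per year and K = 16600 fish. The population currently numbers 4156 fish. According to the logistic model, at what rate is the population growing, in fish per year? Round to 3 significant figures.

dN/dt = rN(1 − N/K) = 0.24 × 4156 × (1 − 4156/16600).
1 − 4156/16600 = 0.74964; dN/dt = 0.24 × 4156 × 0.74964 = 747.72.

748 fish per year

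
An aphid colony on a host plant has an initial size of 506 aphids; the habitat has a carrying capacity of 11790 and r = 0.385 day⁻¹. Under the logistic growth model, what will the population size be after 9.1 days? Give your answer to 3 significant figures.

7060 aphids

A = (K − N₀)/N₀ = (11790 − 506)/506 = 22.3.
N(t) = K/(1 + A·e^(−rt)) = 11790/(1 + 22.3×e^(−0.385×9.1)).
e^(−3.503) = 0.030092; denominator = 1 + 22.3×0.030092 = 1.6711.
N = 11790/1.6711 = 7055.4.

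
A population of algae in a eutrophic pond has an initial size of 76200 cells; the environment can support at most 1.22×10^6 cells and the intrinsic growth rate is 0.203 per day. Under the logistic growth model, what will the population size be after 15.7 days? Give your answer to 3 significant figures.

753000 cells

A = (K − N₀)/N₀ = (1.22×10^6 − 76200)/76200 = 15.01.
N(t) = K/(1 + A·e^(−rt)) = 1.22×10^6/(1 + 15.01×e^(−0.203×15.7)).
e^(−3.187) = 0.041291; denominator = 1 + 15.01×0.041291 = 1.6198.
N = 1.22×10^6/1.6198 = 753177.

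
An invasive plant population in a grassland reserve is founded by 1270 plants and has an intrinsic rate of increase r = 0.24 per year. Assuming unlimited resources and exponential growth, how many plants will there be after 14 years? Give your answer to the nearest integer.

N(t) = N₀·e^(rt) = 1270 × e^(0.24×14) = 1270 × e^3.36.
e^3.36 ≈ 28.789, so N ≈ 1270 × 28.789 = 36562.3.

36562 plants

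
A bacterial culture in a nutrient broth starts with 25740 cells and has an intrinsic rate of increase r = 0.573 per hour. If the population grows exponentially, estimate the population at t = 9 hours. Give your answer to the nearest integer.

N(t) = N₀·e^(rt) = 25740 × e^(0.573×9) = 25740 × e^5.157.
e^5.157 ≈ 173.64, so N ≈ 25740 × 173.64 = 4.469564×10^6.

4469564 cells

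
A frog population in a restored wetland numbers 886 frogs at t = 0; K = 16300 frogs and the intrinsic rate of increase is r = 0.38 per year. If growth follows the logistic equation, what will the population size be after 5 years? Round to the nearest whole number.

A = (K − N₀)/N₀ = (16300 − 886)/886 = 17.397.
N(t) = K/(1 + A·e^(−rt)) = 16300/(1 + 17.397×e^(−0.38×5)).
e^(−1.9) = 0.14957; denominator = 1 + 17.397×0.14957 = 3.6021.
N = 16300/3.6021 = 4525.15.

4525 frogs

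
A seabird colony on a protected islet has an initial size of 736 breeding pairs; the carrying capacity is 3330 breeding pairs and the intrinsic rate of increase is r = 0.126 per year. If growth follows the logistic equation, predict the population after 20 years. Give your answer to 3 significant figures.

2590 breeding pairs

A = (K − N₀)/N₀ = (3330 − 736)/736 = 3.5245.
N(t) = K/(1 + A·e^(−rt)) = 3330/(1 + 3.5245×e^(−0.126×20)).
e^(−2.52) = 0.08046; denominator = 1 + 3.5245×0.08046 = 1.2836.
N = 3330/1.2836 = 2594.31.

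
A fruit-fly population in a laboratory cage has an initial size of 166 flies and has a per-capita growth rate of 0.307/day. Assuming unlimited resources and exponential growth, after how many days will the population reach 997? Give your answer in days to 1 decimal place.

5.8 days

Set N₀·e^(rt) = 997: e^(0.307·t) = 997/166 = 6.006.
0.307·t = ln(6.006) = 1.7928, so t = 1.7928/0.307 = 5.8396.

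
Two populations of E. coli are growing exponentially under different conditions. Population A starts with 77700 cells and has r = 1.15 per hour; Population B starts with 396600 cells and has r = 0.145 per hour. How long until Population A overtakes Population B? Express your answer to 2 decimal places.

Set 77700·e^(1.15t) = 396600·e^(0.145t).
e^((1.15 − 0.145)t) = 396600/77700 → e^(1.005·t) = 5.1042.
1.005·t = ln(5.1042) = 1.6301, so t = 1.6301/1.005 = 1.622.

1.62 hours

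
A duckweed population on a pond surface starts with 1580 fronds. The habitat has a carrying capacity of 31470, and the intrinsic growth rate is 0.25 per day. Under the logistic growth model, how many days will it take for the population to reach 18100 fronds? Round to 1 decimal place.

A = (K − N₀)/N₀ = (31470 − 1580)/1580 = 18.918.
Solve 31470/(1 + 18.918·e^(−0.25t)) = 18100: 1 + 18.918·e^(−0.25t) = 1.7387, so e^(−0.25t) = 0.0390467.
−0.25·t = ln(0.0390467) = -3.243, so t = 3.243/0.25 = 12.972.

13.0 days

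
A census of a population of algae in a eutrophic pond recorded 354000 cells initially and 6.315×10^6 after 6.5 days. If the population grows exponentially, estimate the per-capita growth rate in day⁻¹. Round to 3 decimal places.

From N(t) = N₀·e^(rt): e^(r·6.5) = 6.315×10^6/354000 = 17.839.
r·6.5 = ln(17.839) = 2.8814, so r = 2.8814/6.5 = 0.44329.

0.443 per day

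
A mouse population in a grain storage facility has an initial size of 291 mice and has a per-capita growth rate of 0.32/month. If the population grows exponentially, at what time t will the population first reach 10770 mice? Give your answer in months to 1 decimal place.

Set N₀·e^(rt) = 10770: e^(0.32·t) = 10770/291 = 37.01.
0.32·t = ln(37.01) = 3.6112, so t = 3.6112/0.32 = 11.285.

11.3 months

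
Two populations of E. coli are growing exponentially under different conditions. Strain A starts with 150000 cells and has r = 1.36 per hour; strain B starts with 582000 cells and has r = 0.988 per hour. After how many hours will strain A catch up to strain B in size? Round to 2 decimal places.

3.64 hours

Set 150000·e^(1.36t) = 582000·e^(0.988t).
e^((1.36 − 0.988)t) = 582000/150000 → e^(0.372·t) = 3.88.
0.372·t = ln(3.88) = 1.3558, so t = 1.3558/0.372 = 3.6447.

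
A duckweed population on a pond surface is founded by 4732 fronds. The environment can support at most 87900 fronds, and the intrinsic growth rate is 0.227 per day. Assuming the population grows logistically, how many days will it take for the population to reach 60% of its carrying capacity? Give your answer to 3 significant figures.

A = (K − N₀)/N₀ = (87900 − 4732)/4732 = 17.576.
Solve 87900/(1 + 17.576·e^(−0.227t)) = 52740: 1 + 17.576·e^(−0.227t) = 1.6667, so e^(−0.227t) = 0.0379313.
−0.227·t = ln(0.0379313) = -3.272, so t = 3.272/0.227 = 14.414.

14.4 days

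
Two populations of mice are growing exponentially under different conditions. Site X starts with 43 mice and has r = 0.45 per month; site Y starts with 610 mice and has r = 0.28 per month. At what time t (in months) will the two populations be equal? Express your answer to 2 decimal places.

Set 43·e^(0.45t) = 610·e^(0.28t).
e^((0.45 − 0.28)t) = 610/43 → e^(0.17·t) = 14.186.
0.17·t = ln(14.186) = 2.6523, so t = 2.6523/0.17 = 15.602.

15.60 months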